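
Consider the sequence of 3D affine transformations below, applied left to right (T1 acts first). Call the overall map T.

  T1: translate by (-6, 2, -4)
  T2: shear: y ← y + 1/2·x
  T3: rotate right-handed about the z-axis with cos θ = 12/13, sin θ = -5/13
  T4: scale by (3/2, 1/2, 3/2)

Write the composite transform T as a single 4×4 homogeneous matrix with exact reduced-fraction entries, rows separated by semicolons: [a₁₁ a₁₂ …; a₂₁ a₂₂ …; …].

T = [87/52 15/26 0 -231/26; 1/26 6/13 0 9/13; 0 0 3/2 -6; 0 0 0 1]

T1 = [1 0 0 -6; 0 1 0 2; 0 0 1 -4; 0 0 0 1]
T2·T1 = [1 0 0 -6; 1/2 1 0 -1; 0 0 1 -4; 0 0 0 1]
T3·…·T1 = [29/26 5/13 0 -77/13; 1/13 12/13 0 18/13; 0 0 1 -4; 0 0 0 1]
T4·…·T1 = [87/52 15/26 0 -231/26; 1/26 6/13 0 9/13; 0 0 3/2 -6; 0 0 0 1]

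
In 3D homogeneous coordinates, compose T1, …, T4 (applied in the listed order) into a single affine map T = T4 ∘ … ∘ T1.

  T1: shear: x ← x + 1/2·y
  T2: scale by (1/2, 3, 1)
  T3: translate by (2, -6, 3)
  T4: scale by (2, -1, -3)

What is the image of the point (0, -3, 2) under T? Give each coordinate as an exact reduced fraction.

T1 shear: x ← x + 1/2·y: (0, -3, 2) → (-3/2, -3, 2)
T2 scale by (1/2, 3, 1): (-3/2, -3, 2) → (-3/4, -9, 2)
T3 translate by (2, -6, 3): (-3/4, -9, 2) → (5/4, -15, 5)
T4 scale by (2, -1, -3): (5/4, -15, 5) → (5/2, 15, -15)

T(p) = (5/2, 15, -15)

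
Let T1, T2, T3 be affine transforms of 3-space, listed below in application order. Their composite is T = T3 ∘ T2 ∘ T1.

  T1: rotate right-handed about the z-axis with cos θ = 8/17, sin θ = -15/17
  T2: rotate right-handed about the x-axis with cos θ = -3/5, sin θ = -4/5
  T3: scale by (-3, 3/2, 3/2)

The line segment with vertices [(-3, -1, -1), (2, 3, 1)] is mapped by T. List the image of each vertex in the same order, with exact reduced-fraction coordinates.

T1 rotate right-handed about the z-axis with cos θ = 8/17, sin θ = -15/17: (-3, -1, -1) → (-39/17, 37/17, -1); (2, 3, 1) → (61/17, -6/17, 1)
T2 rotate right-handed about the x-axis with cos θ = -3/5, sin θ = -4/5: (-39/17, 37/17, -1) → (-39/17, -179/85, -97/85); (61/17, -6/17, 1) → (61/17, 86/85, -27/85)
T3 scale by (-3, 3/2, 3/2): (-39/17, -179/85, -97/85) → (117/17, -537/170, -291/170); (61/17, 86/85, -27/85) → (-183/17, 129/85, -81/170)

image vertices: (117/17, -537/170, -291/170), (-183/17, 129/85, -81/170)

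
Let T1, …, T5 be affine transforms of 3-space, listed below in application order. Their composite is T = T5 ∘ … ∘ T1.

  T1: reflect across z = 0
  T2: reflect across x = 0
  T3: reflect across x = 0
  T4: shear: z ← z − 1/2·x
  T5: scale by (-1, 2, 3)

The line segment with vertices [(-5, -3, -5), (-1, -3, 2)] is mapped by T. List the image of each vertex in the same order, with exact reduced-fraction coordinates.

image vertices: (5, -6, 45/2), (1, -6, -9/2)

T1 reflect across z = 0: (-5, -3, -5) → (-5, -3, 5); (-1, -3, 2) → (-1, -3, -2)
T2 reflect across x = 0: (-5, -3, 5) → (5, -3, 5); (-1, -3, -2) → (1, -3, -2)
T3 reflect across x = 0: (5, -3, 5) → (-5, -3, 5); (1, -3, -2) → (-1, -3, -2)
T4 shear: z ← z − 1/2·x: (-5, -3, 5) → (-5, -3, 15/2); (-1, -3, -2) → (-1, -3, -3/2)
T5 scale by (-1, 2, 3): (-5, -3, 15/2) → (5, -6, 45/2); (-1, -3, -3/2) → (1, -6, -9/2)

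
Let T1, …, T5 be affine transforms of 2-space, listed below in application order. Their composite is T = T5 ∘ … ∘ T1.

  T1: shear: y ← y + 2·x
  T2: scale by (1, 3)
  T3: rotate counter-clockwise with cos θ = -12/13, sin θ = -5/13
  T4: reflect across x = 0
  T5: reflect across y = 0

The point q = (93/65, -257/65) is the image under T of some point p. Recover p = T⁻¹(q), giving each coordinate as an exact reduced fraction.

T1 = [1 0 0; 2 1 0; 0 0 1]
T2·T1 = [1 0 0; 6 3 0; 0 0 1]
T3·…·T1 = [18/13 15/13 0; -77/13 -36/13 0; 0 0 1]
T4·…·T1 = [-18/13 -15/13 0; -77/13 -36/13 0; 0 0 1]
T5·…·T1 = [-18/13 -15/13 0; 77/13 36/13 0; 0 0 1]
det M = 3; M⁻¹ = [12/13 5/13 0; -77/39 -6/13 0; 0 0 1]
M⁻¹ · (93/65, -257/65)ᵀ = (-1/5, -1)ᵀ

p = (-1/5, -1)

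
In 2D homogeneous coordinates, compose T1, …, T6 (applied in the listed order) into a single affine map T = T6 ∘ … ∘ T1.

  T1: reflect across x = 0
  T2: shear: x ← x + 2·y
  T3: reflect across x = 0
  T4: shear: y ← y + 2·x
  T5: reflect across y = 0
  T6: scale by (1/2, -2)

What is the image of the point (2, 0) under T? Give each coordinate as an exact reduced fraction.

T(p) = (1, 8)

T1 reflect across x = 0: (2, 0) → (-2, 0)
T2 shear: x ← x + 2·y: (-2, 0) → (-2, 0)
T3 reflect across x = 0: (-2, 0) → (2, 0)
T4 shear: y ← y + 2·x: (2, 0) → (2, 4)
T5 reflect across y = 0: (2, 4) → (2, -4)
T6 scale by (1/2, -2): (2, -4) → (1, 8)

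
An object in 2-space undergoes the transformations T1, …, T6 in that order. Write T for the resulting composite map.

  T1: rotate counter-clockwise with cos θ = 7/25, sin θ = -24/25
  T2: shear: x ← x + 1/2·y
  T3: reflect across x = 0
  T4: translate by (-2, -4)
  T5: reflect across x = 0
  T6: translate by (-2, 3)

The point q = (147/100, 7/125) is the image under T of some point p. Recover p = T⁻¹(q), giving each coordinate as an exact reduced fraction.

T1 = [7/25 24/25 0; -24/25 7/25 0; 0 0 1]
T2·T1 = [-1/5 11/10 0; -24/25 7/25 0; 0 0 1]
T3·…·T1 = [1/5 -11/10 0; -24/25 7/25 0; 0 0 1]
T4·…·T1 = [1/5 -11/10 -2; -24/25 7/25 -4; 0 0 1]
T5·…·T1 = [-1/5 11/10 2; -24/25 7/25 -4; 0 0 1]
T6·…·T1 = [-1/5 11/10 0; -24/25 7/25 -1; 0 0 1]
det M = 1; M⁻¹ = [7/25 -11/10 -11/10; 24/25 -1/5 -1/5; 0 0 1]
M⁻¹ · (147/100, 7/125)ᵀ = (-3/4, 6/5)ᵀ

p = (-3/4, 6/5)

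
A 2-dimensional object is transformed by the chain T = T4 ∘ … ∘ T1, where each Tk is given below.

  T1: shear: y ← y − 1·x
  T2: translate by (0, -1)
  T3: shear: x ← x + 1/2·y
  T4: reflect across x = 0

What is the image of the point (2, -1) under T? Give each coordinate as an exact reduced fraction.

T(p) = (0, -4)

T1 shear: y ← y − 1·x: (2, -1) → (2, -3)
T2 translate by (0, -1): (2, -3) → (2, -4)
T3 shear: x ← x + 1/2·y: (2, -4) → (0, -4)
T4 reflect across x = 0: (0, -4) → (0, -4)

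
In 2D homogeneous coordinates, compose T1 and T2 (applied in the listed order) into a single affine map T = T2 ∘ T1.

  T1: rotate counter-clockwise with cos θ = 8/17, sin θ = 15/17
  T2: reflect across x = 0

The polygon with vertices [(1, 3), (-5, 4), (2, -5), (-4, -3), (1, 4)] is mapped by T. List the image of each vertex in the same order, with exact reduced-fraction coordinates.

T1 rotate counter-clockwise with cos θ = 8/17, sin θ = 15/17: (1, 3) → (-37/17, 39/17); (-5, 4) → (-100/17, -43/17); (2, -5) → (91/17, -10/17); (-4, -3) → (13/17, -84/17); (1, 4) → (-52/17, 47/17)
T2 reflect across x = 0: (-37/17, 39/17) → (37/17, 39/17); (-100/17, -43/17) → (100/17, -43/17); (91/17, -10/17) → (-91/17, -10/17); (13/17, -84/17) → (-13/17, -84/17); (-52/17, 47/17) → (52/17, 47/17)

image vertices: (37/17, 39/17), (100/17, -43/17), (-91/17, -10/17), (-13/17, -84/17), (52/17, 47/17)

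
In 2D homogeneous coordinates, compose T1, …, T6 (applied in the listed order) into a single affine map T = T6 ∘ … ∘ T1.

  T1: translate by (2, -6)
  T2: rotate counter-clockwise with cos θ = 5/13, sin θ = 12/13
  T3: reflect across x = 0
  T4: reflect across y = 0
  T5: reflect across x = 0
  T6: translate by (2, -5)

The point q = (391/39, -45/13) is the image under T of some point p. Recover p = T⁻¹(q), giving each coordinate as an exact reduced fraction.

T1 = [1 0 2; 0 1 -6; 0 0 1]
T2·T1 = [5/13 -12/13 82/13; 12/13 5/13 -6/13; 0 0 1]
T3·…·T1 = [-5/13 12/13 -82/13; 12/13 5/13 -6/13; 0 0 1]
T4·…·T1 = [-5/13 12/13 -82/13; -12/13 -5/13 6/13; 0 0 1]
T5·…·T1 = [5/13 -12/13 82/13; -12/13 -5/13 6/13; 0 0 1]
T6·…·T1 = [5/13 -12/13 108/13; -12/13 -5/13 -59/13; 0 0 1]
det M = -1; M⁻¹ = [5/13 -12/13 -96/13; -12/13 -5/13 77/13; 0 0 1]
M⁻¹ · (391/39, -45/13)ᵀ = (-1/3, -2)ᵀ

p = (-1/3, -2)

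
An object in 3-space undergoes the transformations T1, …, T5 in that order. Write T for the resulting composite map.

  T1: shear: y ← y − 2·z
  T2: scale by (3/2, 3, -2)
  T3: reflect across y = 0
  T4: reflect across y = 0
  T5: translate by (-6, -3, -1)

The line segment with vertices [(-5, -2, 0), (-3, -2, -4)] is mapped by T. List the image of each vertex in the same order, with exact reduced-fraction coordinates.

image vertices: (-27/2, -9, -1), (-21/2, 15, 7)

T1 shear: y ← y − 2·z: (-5, -2, 0) → (-5, -2, 0); (-3, -2, -4) → (-3, 6, -4)
T2 scale by (3/2, 3, -2): (-5, -2, 0) → (-15/2, -6, 0); (-3, 6, -4) → (-9/2, 18, 8)
T3 reflect across y = 0: (-15/2, -6, 0) → (-15/2, 6, 0); (-9/2, 18, 8) → (-9/2, -18, 8)
T4 reflect across y = 0: (-15/2, 6, 0) → (-15/2, -6, 0); (-9/2, -18, 8) → (-9/2, 18, 8)
T5 translate by (-6, -3, -1): (-15/2, -6, 0) → (-27/2, -9, -1); (-9/2, 18, 8) → (-21/2, 15, 7)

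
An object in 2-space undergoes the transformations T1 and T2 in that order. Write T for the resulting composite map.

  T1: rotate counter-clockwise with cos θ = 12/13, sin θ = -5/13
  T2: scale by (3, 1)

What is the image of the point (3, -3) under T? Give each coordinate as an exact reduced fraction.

T(p) = (63/13, -51/13)

T1 rotate counter-clockwise with cos θ = 12/13, sin θ = -5/13: (3, -3) → (21/13, -51/13)
T2 scale by (3, 1): (21/13, -51/13) → (63/13, -51/13)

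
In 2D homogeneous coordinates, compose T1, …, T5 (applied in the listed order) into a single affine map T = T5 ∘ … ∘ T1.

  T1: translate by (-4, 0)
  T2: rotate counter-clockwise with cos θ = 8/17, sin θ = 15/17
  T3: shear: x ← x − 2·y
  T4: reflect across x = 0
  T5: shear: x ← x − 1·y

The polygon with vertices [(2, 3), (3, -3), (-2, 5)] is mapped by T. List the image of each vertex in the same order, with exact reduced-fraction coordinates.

T1 translate by (-4, 0): (2, 3) → (-2, 3); (3, -3) → (-1, -3); (-2, 5) → (-6, 5)
T2 rotate counter-clockwise with cos θ = 8/17, sin θ = 15/17: (-2, 3) → (-61/17, -6/17); (-1, -3) → (37/17, -39/17); (-6, 5) → (-123/17, -50/17)
T3 shear: x ← x − 2·y: (-61/17, -6/17) → (-49/17, -6/17); (37/17, -39/17) → (115/17, -39/17); (-123/17, -50/17) → (-23/17, -50/17)
T4 reflect across x = 0: (-49/17, -6/17) → (49/17, -6/17); (115/17, -39/17) → (-115/17, -39/17); (-23/17, -50/17) → (23/17, -50/17)
T5 shear: x ← x − 1·y: (49/17, -6/17) → (55/17, -6/17); (-115/17, -39/17) → (-76/17, -39/17); (23/17, -50/17) → (73/17, -50/17)

image vertices: (55/17, -6/17), (-76/17, -39/17), (73/17, -50/17)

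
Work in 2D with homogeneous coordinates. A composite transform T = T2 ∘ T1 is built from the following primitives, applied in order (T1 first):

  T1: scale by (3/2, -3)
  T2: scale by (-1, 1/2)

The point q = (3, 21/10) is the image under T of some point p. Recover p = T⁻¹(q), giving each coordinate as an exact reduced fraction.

T1 = [3/2 0 0; 0 -3 0; 0 0 1]
T2·T1 = [-3/2 0 0; 0 -3/2 0; 0 0 1]
det M = 9/4; M⁻¹ = [-2/3 0 0; 0 -2/3 0; 0 0 1]
M⁻¹ · (3, 21/10)ᵀ = (-2, -7/5)ᵀ

p = (-2, -7/5)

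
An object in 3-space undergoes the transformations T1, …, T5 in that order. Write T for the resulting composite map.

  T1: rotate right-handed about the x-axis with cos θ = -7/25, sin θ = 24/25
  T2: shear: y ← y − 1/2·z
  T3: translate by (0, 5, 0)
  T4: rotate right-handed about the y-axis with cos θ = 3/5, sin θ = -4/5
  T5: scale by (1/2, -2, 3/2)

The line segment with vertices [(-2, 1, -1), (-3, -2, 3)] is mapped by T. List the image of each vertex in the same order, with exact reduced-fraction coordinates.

T1 rotate right-handed about the x-axis with cos θ = -7/25, sin θ = 24/25: (-2, 1, -1) → (-2, 17/25, 31/25); (-3, -2, 3) → (-3, -58/25, -69/25)
T2 shear: y ← y − 1/2·z: (-2, 17/25, 31/25) → (-2, 3/50, 31/25); (-3, -58/25, -69/25) → (-3, -47/50, -69/25)
T3 translate by (0, 5, 0): (-2, 3/50, 31/25) → (-2, 253/50, 31/25); (-3, -47/50, -69/25) → (-3, 203/50, -69/25)
T4 rotate right-handed about the y-axis with cos θ = 3/5, sin θ = -4/5: (-2, 253/50, 31/25) → (-274/125, 253/50, -107/125); (-3, 203/50, -69/25) → (51/125, 203/50, -507/125)
T5 scale by (1/2, -2, 3/2): (-274/125, 253/50, -107/125) → (-137/125, -253/25, -321/250); (51/125, 203/50, -507/125) → (51/250, -203/25, -1521/250)

image vertices: (-137/125, -253/25, -321/250), (51/250, -203/25, -1521/250)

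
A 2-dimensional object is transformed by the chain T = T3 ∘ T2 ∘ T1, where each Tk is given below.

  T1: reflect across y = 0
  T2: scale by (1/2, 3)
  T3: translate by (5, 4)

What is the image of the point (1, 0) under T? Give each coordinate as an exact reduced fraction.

T(p) = (11/2, 4)

T1 reflect across y = 0: (1, 0) → (1, 0)
T2 scale by (1/2, 3): (1, 0) → (1/2, 0)
T3 translate by (5, 4): (1/2, 0) → (11/2, 4)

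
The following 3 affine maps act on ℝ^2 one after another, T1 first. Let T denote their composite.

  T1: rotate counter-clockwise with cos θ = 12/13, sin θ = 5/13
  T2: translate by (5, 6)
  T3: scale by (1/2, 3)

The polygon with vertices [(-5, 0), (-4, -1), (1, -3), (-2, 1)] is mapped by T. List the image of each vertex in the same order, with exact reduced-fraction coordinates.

image vertices: (5/26, 159/13), (11/13, 138/13), (46/13, 141/13), (18/13, 240/13)

T1 rotate counter-clockwise with cos θ = 12/13, sin θ = 5/13: (-5, 0) → (-60/13, -25/13); (-4, -1) → (-43/13, -32/13); (1, -3) → (27/13, -31/13); (-2, 1) → (-29/13, 2/13)
T2 translate by (5, 6): (-60/13, -25/13) → (5/13, 53/13); (-43/13, -32/13) → (22/13, 46/13); (27/13, -31/13) → (92/13, 47/13); (-29/13, 2/13) → (36/13, 80/13)
T3 scale by (1/2, 3): (5/13, 53/13) → (5/26, 159/13); (22/13, 46/13) → (11/13, 138/13); (92/13, 47/13) → (46/13, 141/13); (36/13, 80/13) → (18/13, 240/13)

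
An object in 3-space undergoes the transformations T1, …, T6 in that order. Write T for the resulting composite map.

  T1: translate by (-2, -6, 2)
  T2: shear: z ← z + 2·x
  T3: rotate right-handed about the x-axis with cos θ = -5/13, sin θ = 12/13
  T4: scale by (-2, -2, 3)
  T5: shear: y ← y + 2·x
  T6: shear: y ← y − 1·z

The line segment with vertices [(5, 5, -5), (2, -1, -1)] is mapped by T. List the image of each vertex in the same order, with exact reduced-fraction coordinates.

image vertices: (-6, -1, -81/13), (0, 17, -267/13)

T1 translate by (-2, -6, 2): (5, 5, -5) → (3, -1, -3); (2, -1, -1) → (0, -7, 1)
T2 shear: z ← z + 2·x: (3, -1, -3) → (3, -1, 3); (0, -7, 1) → (0, -7, 1)
T3 rotate right-handed about the x-axis with cos θ = -5/13, sin θ = 12/13: (3, -1, 3) → (3, -31/13, -27/13); (0, -7, 1) → (0, 23/13, -89/13)
T4 scale by (-2, -2, 3): (3, -31/13, -27/13) → (-6, 62/13, -81/13); (0, 23/13, -89/13) → (0, -46/13, -267/13)
T5 shear: y ← y + 2·x: (-6, 62/13, -81/13) → (-6, -94/13, -81/13); (0, -46/13, -267/13) → (0, -46/13, -267/13)
T6 shear: y ← y − 1·z: (-6, -94/13, -81/13) → (-6, -1, -81/13); (0, -46/13, -267/13) → (0, 17, -267/13)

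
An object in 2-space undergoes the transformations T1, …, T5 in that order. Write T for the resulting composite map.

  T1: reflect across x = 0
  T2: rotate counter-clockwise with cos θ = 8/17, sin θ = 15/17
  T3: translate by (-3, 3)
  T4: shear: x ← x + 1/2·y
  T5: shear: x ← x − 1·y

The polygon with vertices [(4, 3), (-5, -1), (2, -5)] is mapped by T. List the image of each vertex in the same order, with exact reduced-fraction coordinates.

image vertices: (-271/34, 15/17), (-55/17, 118/17), (35/34, -19/17)

T1 reflect across x = 0: (4, 3) → (-4, 3); (-5, -1) → (5, -1); (2, -5) → (-2, -5)
T2 rotate counter-clockwise with cos θ = 8/17, sin θ = 15/17: (-4, 3) → (-77/17, -36/17); (5, -1) → (55/17, 67/17); (-2, -5) → (59/17, -70/17)
T3 translate by (-3, 3): (-77/17, -36/17) → (-128/17, 15/17); (55/17, 67/17) → (4/17, 118/17); (59/17, -70/17) → (8/17, -19/17)
T4 shear: x ← x + 1/2·y: (-128/17, 15/17) → (-241/34, 15/17); (4/17, 118/17) → (63/17, 118/17); (8/17, -19/17) → (-3/34, -19/17)
T5 shear: x ← x − 1·y: (-241/34, 15/17) → (-271/34, 15/17); (63/17, 118/17) → (-55/17, 118/17); (-3/34, -19/17) → (35/34, -19/17)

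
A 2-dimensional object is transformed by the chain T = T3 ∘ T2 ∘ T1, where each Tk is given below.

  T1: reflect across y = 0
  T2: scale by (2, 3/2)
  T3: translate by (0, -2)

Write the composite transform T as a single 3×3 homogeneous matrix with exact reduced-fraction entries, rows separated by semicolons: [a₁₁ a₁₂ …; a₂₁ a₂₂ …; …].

T1 = [1 0 0; 0 -1 0; 0 0 1]
T2·T1 = [2 0 0; 0 -3/2 0; 0 0 1]
T3·…·T1 = [2 0 0; 0 -3/2 -2; 0 0 1]

T = [2 0 0; 0 -3/2 -2; 0 0 1]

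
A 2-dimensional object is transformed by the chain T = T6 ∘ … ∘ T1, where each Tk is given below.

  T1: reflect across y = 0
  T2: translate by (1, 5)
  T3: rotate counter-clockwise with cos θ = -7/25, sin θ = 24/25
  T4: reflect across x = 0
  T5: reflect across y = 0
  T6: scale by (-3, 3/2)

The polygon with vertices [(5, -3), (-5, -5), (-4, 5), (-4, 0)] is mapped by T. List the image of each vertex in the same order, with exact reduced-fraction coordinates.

T1 reflect across y = 0: (5, -3) → (5, 3); (-5, -5) → (-5, 5); (-4, 5) → (-4, -5); (-4, 0) → (-4, 0)
T2 translate by (1, 5): (5, 3) → (6, 8); (-5, 5) → (-4, 10); (-4, -5) → (-3, 0); (-4, 0) → (-3, 5)
T3 rotate counter-clockwise with cos θ = -7/25, sin θ = 24/25: (6, 8) → (-234/25, 88/25); (-4, 10) → (-212/25, -166/25); (-3, 0) → (21/25, -72/25); (-3, 5) → (-99/25, -107/25)
T4 reflect across x = 0: (-234/25, 88/25) → (234/25, 88/25); (-212/25, -166/25) → (212/25, -166/25); (21/25, -72/25) → (-21/25, -72/25); (-99/25, -107/25) → (99/25, -107/25)
T5 reflect across y = 0: (234/25, 88/25) → (234/25, -88/25); (212/25, -166/25) → (212/25, 166/25); (-21/25, -72/25) → (-21/25, 72/25); (99/25, -107/25) → (99/25, 107/25)
T6 scale by (-3, 3/2): (234/25, -88/25) → (-702/25, -132/25); (212/25, 166/25) → (-636/25, 249/25); (-21/25, 72/25) → (63/25, 108/25); (99/25, 107/25) → (-297/25, 321/50)

image vertices: (-702/25, -132/25), (-636/25, 249/25), (63/25, 108/25), (-297/25, 321/50)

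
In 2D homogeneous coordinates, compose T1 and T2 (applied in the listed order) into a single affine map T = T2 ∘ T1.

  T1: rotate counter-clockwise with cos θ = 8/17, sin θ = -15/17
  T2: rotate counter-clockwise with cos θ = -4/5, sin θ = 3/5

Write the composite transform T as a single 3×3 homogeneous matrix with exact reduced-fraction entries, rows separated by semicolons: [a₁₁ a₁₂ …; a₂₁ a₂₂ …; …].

T1 = [8/17 15/17 0; -15/17 8/17 0; 0 0 1]
T2·T1 = [13/85 -84/85 0; 84/85 13/85 0; 0 0 1]

T = [13/85 -84/85 0; 84/85 13/85 0; 0 0 1]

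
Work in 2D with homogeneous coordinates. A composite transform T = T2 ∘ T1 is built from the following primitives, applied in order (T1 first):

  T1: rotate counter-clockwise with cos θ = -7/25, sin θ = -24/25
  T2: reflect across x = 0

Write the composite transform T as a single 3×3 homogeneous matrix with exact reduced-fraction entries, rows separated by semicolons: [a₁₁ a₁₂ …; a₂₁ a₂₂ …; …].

T = [7/25 -24/25 0; -24/25 -7/25 0; 0 0 1]

T1 = [-7/25 24/25 0; -24/25 -7/25 0; 0 0 1]
T2·T1 = [7/25 -24/25 0; -24/25 -7/25 0; 0 0 1]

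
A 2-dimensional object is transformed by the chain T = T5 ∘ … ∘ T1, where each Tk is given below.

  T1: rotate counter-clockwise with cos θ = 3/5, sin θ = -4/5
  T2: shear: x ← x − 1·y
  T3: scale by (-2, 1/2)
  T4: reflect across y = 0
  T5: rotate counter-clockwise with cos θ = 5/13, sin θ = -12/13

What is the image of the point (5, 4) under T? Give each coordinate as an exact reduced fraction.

T(p) = (-342/65, 956/65)

T1 rotate counter-clockwise with cos θ = 3/5, sin θ = -4/5: (5, 4) → (31/5, -8/5)
T2 shear: x ← x − 1·y: (31/5, -8/5) → (39/5, -8/5)
T3 scale by (-2, 1/2): (39/5, -8/5) → (-78/5, -4/5)
T4 reflect across y = 0: (-78/5, -4/5) → (-78/5, 4/5)
T5 rotate counter-clockwise with cos θ = 5/13, sin θ = -12/13: (-78/5, 4/5) → (-342/65, 956/65)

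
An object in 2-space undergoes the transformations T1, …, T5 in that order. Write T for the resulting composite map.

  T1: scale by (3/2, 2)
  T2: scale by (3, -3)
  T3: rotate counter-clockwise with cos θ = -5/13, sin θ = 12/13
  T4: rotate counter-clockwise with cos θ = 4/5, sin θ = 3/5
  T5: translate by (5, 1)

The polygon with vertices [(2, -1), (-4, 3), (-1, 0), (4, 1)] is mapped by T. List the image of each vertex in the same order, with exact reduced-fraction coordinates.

T1 scale by (3/2, 2): (2, -1) → (3, -2); (-4, 3) → (-6, 6); (-1, 0) → (-3/2, 0); (4, 1) → (6, 2)
T2 scale by (3, -3): (3, -2) → (9, 6); (-6, 6) → (-18, -18); (-3/2, 0) → (-9/2, 0); (6, 2) → (18, -6)
T3 rotate counter-clockwise with cos θ = -5/13, sin θ = 12/13: (9, 6) → (-9, 6); (-18, -18) → (306/13, -126/13); (-9/2, 0) → (45/26, -54/13); (18, -6) → (-18/13, 246/13)
T4 rotate counter-clockwise with cos θ = 4/5, sin θ = 3/5: (-9, 6) → (-54/5, -3/5); (306/13, -126/13) → (1602/65, 414/65); (45/26, -54/13) → (252/65, -297/130); (-18/13, 246/13) → (-162/13, 186/13)
T5 translate by (5, 1): (-54/5, -3/5) → (-29/5, 2/5); (1602/65, 414/65) → (1927/65, 479/65); (252/65, -297/130) → (577/65, -167/130); (-162/13, 186/13) → (-97/13, 199/13)

image vertices: (-29/5, 2/5), (1927/65, 479/65), (577/65, -167/130), (-97/13, 199/13)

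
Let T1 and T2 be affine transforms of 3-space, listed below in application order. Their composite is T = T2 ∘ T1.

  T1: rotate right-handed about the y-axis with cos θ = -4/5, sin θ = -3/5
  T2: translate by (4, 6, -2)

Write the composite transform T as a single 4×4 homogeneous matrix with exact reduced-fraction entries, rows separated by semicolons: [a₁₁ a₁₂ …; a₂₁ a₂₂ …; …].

T = [-4/5 0 -3/5 4; 0 1 0 6; 3/5 0 -4/5 -2; 0 0 0 1]

T1 = [-4/5 0 -3/5 0; 0 1 0 0; 3/5 0 -4/5 0; 0 0 0 1]
T2·T1 = [-4/5 0 -3/5 4; 0 1 0 6; 3/5 0 -4/5 -2; 0 0 0 1]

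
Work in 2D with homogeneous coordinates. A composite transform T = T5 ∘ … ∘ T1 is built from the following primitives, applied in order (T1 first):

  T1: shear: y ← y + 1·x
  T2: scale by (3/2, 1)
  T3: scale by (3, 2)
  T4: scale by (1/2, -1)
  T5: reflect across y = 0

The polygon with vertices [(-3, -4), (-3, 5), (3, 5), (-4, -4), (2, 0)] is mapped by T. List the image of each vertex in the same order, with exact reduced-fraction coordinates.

T1 shear: y ← y + 1·x: (-3, -4) → (-3, -7); (-3, 5) → (-3, 2); (3, 5) → (3, 8); (-4, -4) → (-4, -8); (2, 0) → (2, 2)
T2 scale by (3/2, 1): (-3, -7) → (-9/2, -7); (-3, 2) → (-9/2, 2); (3, 8) → (9/2, 8); (-4, -8) → (-6, -8); (2, 2) → (3, 2)
T3 scale by (3, 2): (-9/2, -7) → (-27/2, -14); (-9/2, 2) → (-27/2, 4); (9/2, 8) → (27/2, 16); (-6, -8) → (-18, -16); (3, 2) → (9, 4)
T4 scale by (1/2, -1): (-27/2, -14) → (-27/4, 14); (-27/2, 4) → (-27/4, -4); (27/2, 16) → (27/4, -16); (-18, -16) → (-9, 16); (9, 4) → (9/2, -4)
T5 reflect across y = 0: (-27/4, 14) → (-27/4, -14); (-27/4, -4) → (-27/4, 4); (27/4, -16) → (27/4, 16); (-9, 16) → (-9, -16); (9/2, -4) → (9/2, 4)

image vertices: (-27/4, -14), (-27/4, 4), (27/4, 16), (-9, -16), (9/2, 4)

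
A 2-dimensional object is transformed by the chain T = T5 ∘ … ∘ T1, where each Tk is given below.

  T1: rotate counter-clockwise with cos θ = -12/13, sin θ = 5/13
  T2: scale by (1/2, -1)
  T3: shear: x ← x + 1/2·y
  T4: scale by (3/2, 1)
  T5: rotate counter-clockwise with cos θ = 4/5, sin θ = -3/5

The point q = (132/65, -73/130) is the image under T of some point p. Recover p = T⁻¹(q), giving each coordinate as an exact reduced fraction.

p = (-2, 0)

T1 = [-12/13 -5/13 0; 5/13 -12/13 0; 0 0 1]
T2·T1 = [-6/13 -5/26 0; -5/13 12/13 0; 0 0 1]
T3·…·T1 = [-17/26 7/26 0; -5/13 12/13 0; 0 0 1]
T4·…·T1 = [-51/52 21/52 0; -5/13 12/13 0; 0 0 1]
T5·…·T1 = [-66/65 57/65 0; 73/260 129/260 0; 0 0 1]
det M = -3/4; M⁻¹ = [-43/65 76/65 0; 73/195 88/65 0; 0 0 1]
M⁻¹ · (132/65, -73/130)ᵀ = (-2, 0)ᵀ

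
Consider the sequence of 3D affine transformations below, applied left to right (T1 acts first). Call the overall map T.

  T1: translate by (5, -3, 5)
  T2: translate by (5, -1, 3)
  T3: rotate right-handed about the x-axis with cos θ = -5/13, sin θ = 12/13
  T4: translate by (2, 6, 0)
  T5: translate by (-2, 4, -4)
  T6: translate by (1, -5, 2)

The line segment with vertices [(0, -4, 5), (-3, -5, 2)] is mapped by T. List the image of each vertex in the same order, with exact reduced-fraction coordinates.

image vertices: (11, -51/13, -187/13), (8, -10/13, -184/13)

T1 translate by (5, -3, 5): (0, -4, 5) → (5, -7, 10); (-3, -5, 2) → (2, -8, 7)
T2 translate by (5, -1, 3): (5, -7, 10) → (10, -8, 13); (2, -8, 7) → (7, -9, 10)
T3 rotate right-handed about the x-axis with cos θ = -5/13, sin θ = 12/13: (10, -8, 13) → (10, -116/13, -161/13); (7, -9, 10) → (7, -75/13, -158/13)
T4 translate by (2, 6, 0): (10, -116/13, -161/13) → (12, -38/13, -161/13); (7, -75/13, -158/13) → (9, 3/13, -158/13)
T5 translate by (-2, 4, -4): (12, -38/13, -161/13) → (10, 14/13, -213/13); (9, 3/13, -158/13) → (7, 55/13, -210/13)
T6 translate by (1, -5, 2): (10, 14/13, -213/13) → (11, -51/13, -187/13); (7, 55/13, -210/13) → (8, -10/13, -184/13)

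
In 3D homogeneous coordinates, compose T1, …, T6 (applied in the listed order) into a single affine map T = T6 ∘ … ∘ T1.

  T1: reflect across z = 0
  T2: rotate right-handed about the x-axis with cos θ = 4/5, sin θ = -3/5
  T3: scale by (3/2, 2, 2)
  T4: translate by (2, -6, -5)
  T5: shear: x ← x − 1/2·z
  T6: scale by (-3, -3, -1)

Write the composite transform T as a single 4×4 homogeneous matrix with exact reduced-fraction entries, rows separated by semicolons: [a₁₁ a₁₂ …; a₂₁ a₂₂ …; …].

T1 = [1 0 0 0; 0 1 0 0; 0 0 -1 0; 0 0 0 1]
T2·T1 = [1 0 0 0; 0 4/5 -3/5 0; 0 -3/5 -4/5 0; 0 0 0 1]
T3·…·T1 = [3/2 0 0 0; 0 8/5 -6/5 0; 0 -6/5 -8/5 0; 0 0 0 1]
T4·…·T1 = [3/2 0 0 2; 0 8/5 -6/5 -6; 0 -6/5 -8/5 -5; 0 0 0 1]
T5·…·T1 = [3/2 3/5 4/5 9/2; 0 8/5 -6/5 -6; 0 -6/5 -8/5 -5; 0 0 0 1]
T6·…·T1 = [-9/2 -9/5 -12/5 -27/2; 0 -24/5 18/5 18; 0 6/5 8/5 5; 0 0 0 1]

T = [-9/2 -9/5 -12/5 -27/2; 0 -24/5 18/5 18; 0 6/5 8/5 5; 0 0 0 1]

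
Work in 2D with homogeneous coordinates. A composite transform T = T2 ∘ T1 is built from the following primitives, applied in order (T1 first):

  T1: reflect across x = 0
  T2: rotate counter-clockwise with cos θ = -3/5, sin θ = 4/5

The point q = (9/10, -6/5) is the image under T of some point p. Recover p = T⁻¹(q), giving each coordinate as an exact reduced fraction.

p = (3/2, 0)

T1 = [-1 0 0; 0 1 0; 0 0 1]
T2·T1 = [3/5 -4/5 0; -4/5 -3/5 0; 0 0 1]
det M = -1; M⁻¹ = [3/5 -4/5 0; -4/5 -3/5 0; 0 0 1]
M⁻¹ · (9/10, -6/5)ᵀ = (3/2, 0)ᵀ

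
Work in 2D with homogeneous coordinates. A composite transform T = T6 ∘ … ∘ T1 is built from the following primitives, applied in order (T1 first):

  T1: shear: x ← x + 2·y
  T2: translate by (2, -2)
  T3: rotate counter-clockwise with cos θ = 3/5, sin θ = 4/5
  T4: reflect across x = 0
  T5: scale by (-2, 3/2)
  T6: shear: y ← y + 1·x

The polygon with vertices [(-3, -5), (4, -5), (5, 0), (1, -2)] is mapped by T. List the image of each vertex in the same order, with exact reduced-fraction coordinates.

T1 shear: x ← x + 2·y: (-3, -5) → (-13, -5); (4, -5) → (-6, -5); (5, 0) → (5, 0); (1, -2) → (-3, -2)
T2 translate by (2, -2): (-13, -5) → (-11, -7); (-6, -5) → (-4, -7); (5, 0) → (7, -2); (-3, -2) → (-1, -4)
T3 rotate counter-clockwise with cos θ = 3/5, sin θ = 4/5: (-11, -7) → (-1, -13); (-4, -7) → (16/5, -37/5); (7, -2) → (29/5, 22/5); (-1, -4) → (13/5, -16/5)
T4 reflect across x = 0: (-1, -13) → (1, -13); (16/5, -37/5) → (-16/5, -37/5); (29/5, 22/5) → (-29/5, 22/5); (13/5, -16/5) → (-13/5, -16/5)
T5 scale by (-2, 3/2): (1, -13) → (-2, -39/2); (-16/5, -37/5) → (32/5, -111/10); (-29/5, 22/5) → (58/5, 33/5); (-13/5, -16/5) → (26/5, -24/5)
T6 shear: y ← y + 1·x: (-2, -39/2) → (-2, -43/2); (32/5, -111/10) → (32/5, -47/10); (58/5, 33/5) → (58/5, 91/5); (26/5, -24/5) → (26/5, 2/5)

image vertices: (-2, -43/2), (32/5, -47/10), (58/5, 91/5), (26/5, 2/5)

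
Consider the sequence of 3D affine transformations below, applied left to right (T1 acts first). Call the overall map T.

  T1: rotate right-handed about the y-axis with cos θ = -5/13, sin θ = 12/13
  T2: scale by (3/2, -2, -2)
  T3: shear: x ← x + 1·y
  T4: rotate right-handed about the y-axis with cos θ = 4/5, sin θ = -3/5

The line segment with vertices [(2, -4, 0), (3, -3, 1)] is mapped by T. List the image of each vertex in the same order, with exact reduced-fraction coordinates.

image vertices: (212/65, 8, 459/65), (48/65, 6, 1097/130)

T1 rotate right-handed about the y-axis with cos θ = -5/13, sin θ = 12/13: (2, -4, 0) → (-10/13, -4, -24/13); (3, -3, 1) → (-3/13, -3, -41/13)
T2 scale by (3/2, -2, -2): (-10/13, -4, -24/13) → (-15/13, 8, 48/13); (-3/13, -3, -41/13) → (-9/26, 6, 82/13)
T3 shear: x ← x + 1·y: (-15/13, 8, 48/13) → (89/13, 8, 48/13); (-9/26, 6, 82/13) → (147/26, 6, 82/13)
T4 rotate right-handed about the y-axis with cos θ = 4/5, sin θ = -3/5: (89/13, 8, 48/13) → (212/65, 8, 459/65); (147/26, 6, 82/13) → (48/65, 6, 1097/130)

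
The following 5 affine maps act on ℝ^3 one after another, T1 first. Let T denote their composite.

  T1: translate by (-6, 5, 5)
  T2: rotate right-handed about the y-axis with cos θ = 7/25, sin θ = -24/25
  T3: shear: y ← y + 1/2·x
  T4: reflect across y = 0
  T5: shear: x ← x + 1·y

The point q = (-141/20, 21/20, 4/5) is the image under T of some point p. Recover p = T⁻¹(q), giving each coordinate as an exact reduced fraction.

p = (9/2, -2, 3)

T1 = [1 0 0 -6; 0 1 0 5; 0 0 1 5; 0 0 0 1]
T2·T1 = [7/25 0 -24/25 -162/25; 0 1 0 5; 24/25 0 7/25 -109/25; 0 0 0 1]
T3·…·T1 = [7/25 0 -24/25 -162/25; 7/50 1 -12/25 44/25; 24/25 0 7/25 -109/25; 0 0 0 1]
T4·…·T1 = [7/25 0 -24/25 -162/25; -7/50 -1 12/25 -44/25; 24/25 0 7/25 -109/25; 0 0 0 1]
T5·…·T1 = [7/50 -1 -12/25 -206/25; -7/50 -1 12/25 -44/25; 24/25 0 7/25 -109/25; 0 0 0 1]
det M = -1; M⁻¹ = [7/25 -7/25 24/25 6; -1/2 -1/2 0 -5; -24/25 24/25 7/25 -5; 0 0 0 1]
M⁻¹ · (-141/20, 21/20, 4/5)ᵀ = (9/2, -2, 3)ᵀ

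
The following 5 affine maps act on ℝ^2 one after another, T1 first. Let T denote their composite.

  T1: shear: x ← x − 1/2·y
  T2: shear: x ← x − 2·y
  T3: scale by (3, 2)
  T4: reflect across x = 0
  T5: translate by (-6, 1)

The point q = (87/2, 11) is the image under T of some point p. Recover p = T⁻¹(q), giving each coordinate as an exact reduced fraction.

T1 = [1 -1/2 0; 0 1 0; 0 0 1]
T2·T1 = [1 -5/2 0; 0 1 0; 0 0 1]
T3·…·T1 = [3 -15/2 0; 0 2 0; 0 0 1]
T4·…·T1 = [-3 15/2 0; 0 2 0; 0 0 1]
T5·…·T1 = [-3 15/2 -6; 0 2 1; 0 0 1]
det M = -6; M⁻¹ = [-1/3 5/4 -13/4; 0 1/2 -1/2; 0 0 1]
M⁻¹ · (87/2, 11)ᵀ = (-4, 5)ᵀ

p = (-4, 5)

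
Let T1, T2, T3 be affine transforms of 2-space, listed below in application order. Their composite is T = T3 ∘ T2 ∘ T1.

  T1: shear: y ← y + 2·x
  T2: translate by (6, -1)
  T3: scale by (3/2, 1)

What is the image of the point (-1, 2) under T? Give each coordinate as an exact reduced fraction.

T(p) = (15/2, -1)

T1 shear: y ← y + 2·x: (-1, 2) → (-1, 0)
T2 translate by (6, -1): (-1, 0) → (5, -1)
T3 scale by (3/2, 1): (5, -1) → (15/2, -1)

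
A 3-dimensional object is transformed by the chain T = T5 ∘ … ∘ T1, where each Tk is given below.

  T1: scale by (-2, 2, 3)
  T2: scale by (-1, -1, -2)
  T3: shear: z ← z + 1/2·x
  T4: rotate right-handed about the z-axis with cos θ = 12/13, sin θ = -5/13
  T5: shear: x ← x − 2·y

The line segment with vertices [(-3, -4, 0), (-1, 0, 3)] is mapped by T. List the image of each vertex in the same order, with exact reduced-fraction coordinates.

image vertices: (-284/13, 126/13, -3), (-44/13, 10/13, -19)

T1 scale by (-2, 2, 3): (-3, -4, 0) → (6, -8, 0); (-1, 0, 3) → (2, 0, 9)
T2 scale by (-1, -1, -2): (6, -8, 0) → (-6, 8, 0); (2, 0, 9) → (-2, 0, -18)
T3 shear: z ← z + 1/2·x: (-6, 8, 0) → (-6, 8, -3); (-2, 0, -18) → (-2, 0, -19)
T4 rotate right-handed about the z-axis with cos θ = 12/13, sin θ = -5/13: (-6, 8, -3) → (-32/13, 126/13, -3); (-2, 0, -19) → (-24/13, 10/13, -19)
T5 shear: x ← x − 2·y: (-32/13, 126/13, -3) → (-284/13, 126/13, -3); (-24/13, 10/13, -19) → (-44/13, 10/13, -19)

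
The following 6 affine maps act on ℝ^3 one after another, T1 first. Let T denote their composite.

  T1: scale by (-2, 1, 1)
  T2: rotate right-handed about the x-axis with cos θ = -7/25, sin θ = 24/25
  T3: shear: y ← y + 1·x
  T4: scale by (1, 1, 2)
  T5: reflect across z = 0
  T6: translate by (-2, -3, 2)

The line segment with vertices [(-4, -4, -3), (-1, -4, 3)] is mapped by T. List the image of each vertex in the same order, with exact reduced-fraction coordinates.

T1 scale by (-2, 1, 1): (-4, -4, -3) → (8, -4, -3); (-1, -4, 3) → (2, -4, 3)
T2 rotate right-handed about the x-axis with cos θ = -7/25, sin θ = 24/25: (8, -4, -3) → (8, 4, -3); (2, -4, 3) → (2, -44/25, -117/25)
T3 shear: y ← y + 1·x: (8, 4, -3) → (8, 12, -3); (2, -44/25, -117/25) → (2, 6/25, -117/25)
T4 scale by (1, 1, 2): (8, 12, -3) → (8, 12, -6); (2, 6/25, -117/25) → (2, 6/25, -234/25)
T5 reflect across z = 0: (8, 12, -6) → (8, 12, 6); (2, 6/25, -234/25) → (2, 6/25, 234/25)
T6 translate by (-2, -3, 2): (8, 12, 6) → (6, 9, 8); (2, 6/25, 234/25) → (0, -69/25, 284/25)

image vertices: (6, 9, 8), (0, -69/25, 284/25)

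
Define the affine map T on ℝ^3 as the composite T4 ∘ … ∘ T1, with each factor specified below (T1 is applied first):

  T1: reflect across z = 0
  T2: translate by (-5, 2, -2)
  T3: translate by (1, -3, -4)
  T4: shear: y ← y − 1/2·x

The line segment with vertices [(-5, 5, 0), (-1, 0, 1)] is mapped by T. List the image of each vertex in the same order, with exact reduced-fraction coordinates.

image vertices: (-9, 17/2, -6), (-5, 3/2, -7)

T1 reflect across z = 0: (-5, 5, 0) → (-5, 5, 0); (-1, 0, 1) → (-1, 0, -1)
T2 translate by (-5, 2, -2): (-5, 5, 0) → (-10, 7, -2); (-1, 0, -1) → (-6, 2, -3)
T3 translate by (1, -3, -4): (-10, 7, -2) → (-9, 4, -6); (-6, 2, -3) → (-5, -1, -7)
T4 shear: y ← y − 1/2·x: (-9, 4, -6) → (-9, 17/2, -6); (-5, -1, -7) → (-5, 3/2, -7)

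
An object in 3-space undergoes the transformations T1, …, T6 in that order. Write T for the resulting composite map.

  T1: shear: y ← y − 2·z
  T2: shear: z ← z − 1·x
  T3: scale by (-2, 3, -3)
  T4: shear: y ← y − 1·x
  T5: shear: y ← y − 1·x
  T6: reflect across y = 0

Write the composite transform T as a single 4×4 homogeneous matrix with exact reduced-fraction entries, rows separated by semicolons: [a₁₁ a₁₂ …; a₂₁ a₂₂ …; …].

T1 = [1 0 0 0; 0 1 -2 0; 0 0 1 0; 0 0 0 1]
T2·T1 = [1 0 0 0; 0 1 -2 0; -1 0 1 0; 0 0 0 1]
T3·…·T1 = [-2 0 0 0; 0 3 -6 0; 3 0 -3 0; 0 0 0 1]
T4·…·T1 = [-2 0 0 0; 2 3 -6 0; 3 0 -3 0; 0 0 0 1]
T5·…·T1 = [-2 0 0 0; 4 3 -6 0; 3 0 -3 0; 0 0 0 1]
T6·…·T1 = [-2 0 0 0; -4 -3 6 0; 3 0 -3 0; 0 0 0 1]

T = [-2 0 0 0; -4 -3 6 0; 3 0 -3 0; 0 0 0 1]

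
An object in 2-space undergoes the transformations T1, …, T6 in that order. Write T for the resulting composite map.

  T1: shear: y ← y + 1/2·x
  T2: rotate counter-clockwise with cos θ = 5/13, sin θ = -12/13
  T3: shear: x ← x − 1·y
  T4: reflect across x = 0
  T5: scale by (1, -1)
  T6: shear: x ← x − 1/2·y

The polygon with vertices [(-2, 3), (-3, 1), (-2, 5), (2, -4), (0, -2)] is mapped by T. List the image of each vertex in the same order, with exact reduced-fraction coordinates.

image vertices: (37/13, -34/13), (285/52, -67/26), (28/13, -44/13), (-5/2, 3), (9/13, 10/13)

T1 shear: y ← y + 1/2·x: (-2, 3) → (-2, 2); (-3, 1) → (-3, -1/2); (-2, 5) → (-2, 4); (2, -4) → (2, -3); (0, -2) → (0, -2)
T2 rotate counter-clockwise with cos θ = 5/13, sin θ = -12/13: (-2, 2) → (14/13, 34/13); (-3, -1/2) → (-21/13, 67/26); (-2, 4) → (38/13, 44/13); (2, -3) → (-2, -3); (0, -2) → (-24/13, -10/13)
T3 shear: x ← x − 1·y: (14/13, 34/13) → (-20/13, 34/13); (-21/13, 67/26) → (-109/26, 67/26); (38/13, 44/13) → (-6/13, 44/13); (-2, -3) → (1, -3); (-24/13, -10/13) → (-14/13, -10/13)
T4 reflect across x = 0: (-20/13, 34/13) → (20/13, 34/13); (-109/26, 67/26) → (109/26, 67/26); (-6/13, 44/13) → (6/13, 44/13); (1, -3) → (-1, -3); (-14/13, -10/13) → (14/13, -10/13)
T5 scale by (1, -1): (20/13, 34/13) → (20/13, -34/13); (109/26, 67/26) → (109/26, -67/26); (6/13, 44/13) → (6/13, -44/13); (-1, -3) → (-1, 3); (14/13, -10/13) → (14/13, 10/13)
T6 shear: x ← x − 1/2·y: (20/13, -34/13) → (37/13, -34/13); (109/26, -67/26) → (285/52, -67/26); (6/13, -44/13) → (28/13, -44/13); (-1, 3) → (-5/2, 3); (14/13, 10/13) → (9/13, 10/13)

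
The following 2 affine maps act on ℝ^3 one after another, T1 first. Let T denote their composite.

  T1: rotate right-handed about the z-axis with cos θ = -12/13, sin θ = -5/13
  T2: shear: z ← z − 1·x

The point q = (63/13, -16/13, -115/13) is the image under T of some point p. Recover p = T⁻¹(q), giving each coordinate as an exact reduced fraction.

p = (-4, 3, -4)

T1 = [-12/13 5/13 0 0; -5/13 -12/13 0 0; 0 0 1 0; 0 0 0 1]
T2·T1 = [-12/13 5/13 0 0; -5/13 -12/13 0 0; 12/13 -5/13 1 0; 0 0 0 1]
det M = 1; M⁻¹ = [-12/13 -5/13 0 0; 5/13 -12/13 0 0; 1 0 1 0; 0 0 0 1]
M⁻¹ · (63/13, -16/13, -115/13)ᵀ = (-4, 3, -4)ᵀ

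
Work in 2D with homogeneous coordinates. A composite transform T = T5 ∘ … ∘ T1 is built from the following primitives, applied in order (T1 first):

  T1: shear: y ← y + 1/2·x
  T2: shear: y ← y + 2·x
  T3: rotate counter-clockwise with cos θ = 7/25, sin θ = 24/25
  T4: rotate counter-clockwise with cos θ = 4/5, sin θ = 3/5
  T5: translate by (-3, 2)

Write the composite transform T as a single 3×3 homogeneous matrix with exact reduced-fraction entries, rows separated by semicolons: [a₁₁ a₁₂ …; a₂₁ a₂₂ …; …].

T1 = [1 0 0; 1/2 1 0; 0 0 1]
T2·T1 = [1 0 0; 5/2 1 0; 0 0 1]
T3·…·T1 = [-53/25 -24/25 0; 83/50 7/25 0; 0 0 1]
T4·…·T1 = [-673/250 -117/125 0; 7/125 -44/125 0; 0 0 1]
T5·…·T1 = [-673/250 -117/125 -3; 7/125 -44/125 2; 0 0 1]

T = [-673/250 -117/125 -3; 7/125 -44/125 2; 0 0 1]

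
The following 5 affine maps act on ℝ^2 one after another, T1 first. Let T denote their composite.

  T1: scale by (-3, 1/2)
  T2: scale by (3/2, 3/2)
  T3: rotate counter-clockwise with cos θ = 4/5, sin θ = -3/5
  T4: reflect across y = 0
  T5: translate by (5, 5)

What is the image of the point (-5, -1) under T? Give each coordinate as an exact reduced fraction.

T1 scale by (-3, 1/2): (-5, -1) → (15, -1/2)
T2 scale by (3/2, 3/2): (15, -1/2) → (45/2, -3/4)
T3 rotate counter-clockwise with cos θ = 4/5, sin θ = -3/5: (45/2, -3/4) → (351/20, -141/10)
T4 reflect across y = 0: (351/20, -141/10) → (351/20, 141/10)
T5 translate by (5, 5): (351/20, 141/10) → (451/20, 191/10)

T(p) = (451/20, 191/10)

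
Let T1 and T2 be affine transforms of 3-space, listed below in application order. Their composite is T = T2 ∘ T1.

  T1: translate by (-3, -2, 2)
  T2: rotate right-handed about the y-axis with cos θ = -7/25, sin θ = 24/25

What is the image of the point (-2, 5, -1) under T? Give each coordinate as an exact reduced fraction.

T(p) = (59/25, 3, 113/25)

T1 translate by (-3, -2, 2): (-2, 5, -1) → (-5, 3, 1)
T2 rotate right-handed about the y-axis with cos θ = -7/25, sin θ = 24/25: (-5, 3, 1) → (59/25, 3, 113/25)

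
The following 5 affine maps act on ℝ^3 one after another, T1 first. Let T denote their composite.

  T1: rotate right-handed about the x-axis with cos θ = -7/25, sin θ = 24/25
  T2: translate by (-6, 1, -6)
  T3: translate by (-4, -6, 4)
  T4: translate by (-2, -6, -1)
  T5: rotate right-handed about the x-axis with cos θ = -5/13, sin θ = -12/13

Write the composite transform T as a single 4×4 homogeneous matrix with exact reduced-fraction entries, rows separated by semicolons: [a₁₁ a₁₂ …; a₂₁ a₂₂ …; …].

T1 = [1 0 0 0; 0 -7/25 -24/25 0; 0 24/25 -7/25 0; 0 0 0 1]
T2·T1 = [1 0 0 -6; 0 -7/25 -24/25 1; 0 24/25 -7/25 -6; 0 0 0 1]
T3·…·T1 = [1 0 0 -10; 0 -7/25 -24/25 -5; 0 24/25 -7/25 -2; 0 0 0 1]
T4·…·T1 = [1 0 0 -12; 0 -7/25 -24/25 -11; 0 24/25 -7/25 -3; 0 0 0 1]
T5·…·T1 = [1 0 0 -12; 0 323/325 36/325 19/13; 0 -36/325 323/325 147/13; 0 0 0 1]

T = [1 0 0 -12; 0 323/325 36/325 19/13; 0 -36/325 323/325 147/13; 0 0 0 1]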